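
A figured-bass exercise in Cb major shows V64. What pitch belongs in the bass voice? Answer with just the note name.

V in Cb major has root Gb; the chord is Gb-Bb-Db.
The figure 64 means second inversion — the fifth is in the bass.

Db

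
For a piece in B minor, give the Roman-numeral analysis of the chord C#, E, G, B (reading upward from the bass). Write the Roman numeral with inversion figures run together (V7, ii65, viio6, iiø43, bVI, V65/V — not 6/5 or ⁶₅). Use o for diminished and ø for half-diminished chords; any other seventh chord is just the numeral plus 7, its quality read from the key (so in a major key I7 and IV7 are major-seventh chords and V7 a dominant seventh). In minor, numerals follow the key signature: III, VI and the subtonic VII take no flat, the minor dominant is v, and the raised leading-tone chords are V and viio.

The pitches C#-E-G-B form a half-diminished seventh chord rooted on C#.
In B minor, C# is the supertonic; the diatonic half-diminished seventh chord there is iiø7.

iiø7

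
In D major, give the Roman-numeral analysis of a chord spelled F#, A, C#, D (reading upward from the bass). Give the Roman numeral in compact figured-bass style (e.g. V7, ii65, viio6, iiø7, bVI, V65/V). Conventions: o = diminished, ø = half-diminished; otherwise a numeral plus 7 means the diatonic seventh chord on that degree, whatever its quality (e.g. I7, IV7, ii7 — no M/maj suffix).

The pitches D-F#-A-C# form a major seventh chord rooted on D.
D is scale degree 1 in D major, and a major seventh chord on that degree is written I7.
With F# in the bass the chord is in first inversion, so the figured bass is 65.

I65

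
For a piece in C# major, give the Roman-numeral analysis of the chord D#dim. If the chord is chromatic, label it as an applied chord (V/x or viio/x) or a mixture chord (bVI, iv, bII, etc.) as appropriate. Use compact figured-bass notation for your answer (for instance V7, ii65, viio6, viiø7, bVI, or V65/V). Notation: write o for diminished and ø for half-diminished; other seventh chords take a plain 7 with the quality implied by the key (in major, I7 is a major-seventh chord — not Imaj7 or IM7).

iio

The pitches D#-F#-A form a diminished triad rooted on D#.
D# is the second degree of C# major. This is the diminished supertonic triad, borrowed from the parallel minor.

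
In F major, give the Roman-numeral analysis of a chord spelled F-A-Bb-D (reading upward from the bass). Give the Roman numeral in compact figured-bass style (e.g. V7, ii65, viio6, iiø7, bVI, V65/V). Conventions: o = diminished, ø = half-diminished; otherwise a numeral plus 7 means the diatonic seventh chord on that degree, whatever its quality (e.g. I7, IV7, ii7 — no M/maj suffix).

IV43

The pitches Bb-D-F-A form a major seventh chord rooted on Bb.
Bb is scale degree 4 in F major, and a major seventh chord on that degree is written IV7.
With F in the bass the chord is in second inversion, so the figured bass is 43.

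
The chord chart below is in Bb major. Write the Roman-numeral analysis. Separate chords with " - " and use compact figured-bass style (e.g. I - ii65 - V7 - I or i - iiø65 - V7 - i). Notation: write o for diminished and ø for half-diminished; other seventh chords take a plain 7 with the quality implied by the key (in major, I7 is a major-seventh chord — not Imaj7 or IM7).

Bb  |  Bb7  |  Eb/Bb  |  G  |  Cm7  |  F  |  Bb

I - V7/IV - IV64 - V/ii - ii7 - V - I

Bb has root Bb, degree 1 in Bb major, so I.
Bb7 is the secondary dominant of IV (dominant seventh chord on Bb): V7/IV.
Eb/Bb: major triad on Eb = scale degree 4 → IV64.
G: chromatic; G is V of ii, so V/ii.
Cm7: root C is the supertonic; minor seventh chord there is ii7.
F: root F is the dominant; major triad there is V.
Bb: root Bb is the tonic; major triad there is I.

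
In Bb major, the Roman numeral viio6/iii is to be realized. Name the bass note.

E

The applied chord viio6/iii is rooted on C#: C#-E-G.
The figure 6 means first inversion — the third is in the bass.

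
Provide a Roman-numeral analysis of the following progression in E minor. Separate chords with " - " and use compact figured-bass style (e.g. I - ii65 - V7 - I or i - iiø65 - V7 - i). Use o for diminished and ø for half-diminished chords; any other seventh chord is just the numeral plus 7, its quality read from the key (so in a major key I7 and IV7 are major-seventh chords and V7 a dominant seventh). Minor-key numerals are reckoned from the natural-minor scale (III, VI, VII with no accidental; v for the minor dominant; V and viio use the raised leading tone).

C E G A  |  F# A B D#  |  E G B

iv65 - V43 - i

C-E-G-A has root A, degree 4 in E minor, so iv65.
F#-A-B-D#: root B is the dominant; dominant seventh chord there is V43.
E-G-B: minor triad on E = scale degree 1 → i.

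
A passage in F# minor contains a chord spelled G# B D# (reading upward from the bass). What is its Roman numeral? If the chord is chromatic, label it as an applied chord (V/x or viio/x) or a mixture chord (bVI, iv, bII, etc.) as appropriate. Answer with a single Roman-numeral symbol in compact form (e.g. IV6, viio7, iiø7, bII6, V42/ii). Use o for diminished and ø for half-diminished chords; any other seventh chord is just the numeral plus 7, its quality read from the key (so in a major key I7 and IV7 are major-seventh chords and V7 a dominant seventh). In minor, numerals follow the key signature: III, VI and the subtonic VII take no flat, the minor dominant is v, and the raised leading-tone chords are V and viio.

ii

The pitches G#-B-D# form a minor triad rooted on G#.
G# is the second degree of F# minor. This is the minor supertonic, borrowed from the parallel major (the Dorian ii).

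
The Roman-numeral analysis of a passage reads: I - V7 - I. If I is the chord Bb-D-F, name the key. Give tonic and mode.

Bb major

The anchor chord is a major triad on Bb, labeled I.
If Bb is scale degree 1 and the mode makes that degree carry a major triad, the tonic is Bb and the mode is major.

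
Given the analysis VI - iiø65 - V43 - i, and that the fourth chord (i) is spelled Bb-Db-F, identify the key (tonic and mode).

Bb minor

The anchor chord is a minor triad on Bb, labeled i.
If Bb is scale degree 1 and the mode makes that degree carry a minor triad, the tonic is Bb and the mode is minor.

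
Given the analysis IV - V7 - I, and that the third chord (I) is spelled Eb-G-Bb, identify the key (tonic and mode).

I is given as Eb-G-Bb — a major triad with root Eb.
If Eb is scale degree 1 and the mode makes that degree carry a major triad, the tonic is Eb and the mode is major.

Eb major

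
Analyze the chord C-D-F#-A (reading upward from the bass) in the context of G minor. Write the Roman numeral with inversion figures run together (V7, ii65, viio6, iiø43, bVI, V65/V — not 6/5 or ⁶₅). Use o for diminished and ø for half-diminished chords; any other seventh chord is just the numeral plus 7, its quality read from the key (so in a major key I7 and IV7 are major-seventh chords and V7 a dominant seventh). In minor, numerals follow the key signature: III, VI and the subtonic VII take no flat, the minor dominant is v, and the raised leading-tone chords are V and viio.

The pitches D-F#-A-C form a dominant seventh chord rooted on D.
D is scale degree 5 in G minor, and a dominant seventh chord on that degree is written V7.
With C in the bass the chord is in third inversion, so the figured bass is 42.

V42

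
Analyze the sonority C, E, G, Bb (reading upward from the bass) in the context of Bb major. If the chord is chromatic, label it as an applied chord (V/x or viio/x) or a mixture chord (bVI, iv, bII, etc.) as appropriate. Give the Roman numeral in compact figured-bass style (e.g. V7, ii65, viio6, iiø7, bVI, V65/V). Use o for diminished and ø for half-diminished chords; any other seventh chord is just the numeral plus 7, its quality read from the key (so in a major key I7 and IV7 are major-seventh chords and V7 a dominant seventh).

V7/V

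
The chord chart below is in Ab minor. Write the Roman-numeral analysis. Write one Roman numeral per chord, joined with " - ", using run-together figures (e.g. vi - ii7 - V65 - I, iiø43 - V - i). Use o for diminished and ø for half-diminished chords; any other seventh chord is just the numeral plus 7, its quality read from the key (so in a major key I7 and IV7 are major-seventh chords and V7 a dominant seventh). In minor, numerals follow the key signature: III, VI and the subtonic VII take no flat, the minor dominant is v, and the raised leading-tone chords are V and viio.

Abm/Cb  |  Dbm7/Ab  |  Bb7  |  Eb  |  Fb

i6 - iv43 - V7/V - V - VI

Abm/Cb has root Ab, degree 1 in Ab minor, so i6.
Dbm7/Ab: root Db is the subdominant; minor seventh chord there is iv43.
Bb7: chromatic; Bb is V of V, so V7/V.
Eb: major triad on Eb = scale degree 5 → V.
Fb: major triad on Fb = scale degree 6 → VI.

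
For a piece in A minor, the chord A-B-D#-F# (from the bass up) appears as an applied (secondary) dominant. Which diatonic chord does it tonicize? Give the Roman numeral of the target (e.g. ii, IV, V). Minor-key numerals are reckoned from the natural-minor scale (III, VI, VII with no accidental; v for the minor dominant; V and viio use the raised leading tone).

V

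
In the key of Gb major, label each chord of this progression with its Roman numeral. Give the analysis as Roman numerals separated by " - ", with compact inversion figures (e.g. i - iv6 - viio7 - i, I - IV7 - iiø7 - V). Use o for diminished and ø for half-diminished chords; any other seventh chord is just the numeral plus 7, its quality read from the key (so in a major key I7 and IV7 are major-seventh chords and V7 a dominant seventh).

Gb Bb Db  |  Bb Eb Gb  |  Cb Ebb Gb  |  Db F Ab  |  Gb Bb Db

Gb-Bb-Db: root Gb is the tonic; major triad there is I.
Bb-Eb-Gb: root Eb is the submediant; minor triad there is vi64.
Cb-Ebb-Gb: minor triad on Cb — chromatic; iv (borrowed from the parallel minor).
Db-F-Ab has root Db, degree 5 in Gb major, so V.
Gb-Bb-Db: root Gb is the tonic; major triad there is I.

I - vi64 - iv - V - I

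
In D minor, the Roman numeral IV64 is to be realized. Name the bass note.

IV in D minor has root G; the chord is G-B-D.
The figure 64 means second inversion — the fifth is in the bass.

D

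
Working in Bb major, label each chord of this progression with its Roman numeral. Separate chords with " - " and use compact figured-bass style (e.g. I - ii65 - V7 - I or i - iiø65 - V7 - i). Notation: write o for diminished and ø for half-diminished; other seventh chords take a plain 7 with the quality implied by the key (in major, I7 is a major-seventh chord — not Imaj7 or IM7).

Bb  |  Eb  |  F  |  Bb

I - IV - V - I

Bb: major triad on Bb = scale degree 1 → I.
Eb has root Eb, degree 4 in Bb major, so IV.
F: major triad on F = scale degree 5 → V.
Bb: root Bb is the tonic; major triad there is I.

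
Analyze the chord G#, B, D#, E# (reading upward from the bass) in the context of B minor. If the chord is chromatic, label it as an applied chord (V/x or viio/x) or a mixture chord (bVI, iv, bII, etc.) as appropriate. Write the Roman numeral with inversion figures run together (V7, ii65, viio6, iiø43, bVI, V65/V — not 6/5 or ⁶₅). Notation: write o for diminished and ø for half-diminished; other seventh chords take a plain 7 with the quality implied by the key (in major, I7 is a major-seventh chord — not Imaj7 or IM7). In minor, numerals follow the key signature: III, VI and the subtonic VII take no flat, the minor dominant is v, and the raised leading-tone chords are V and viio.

Stacked in thirds the chord is E#-G#-B-D#: a half-diminished seventh chord on E#.
E# sits a half step below F# (V in B minor); a diminished chord there is the applied leading-tone chord of V.
With G# in the bass the chord is in first inversion, so the figured bass is 65.

viiø65/V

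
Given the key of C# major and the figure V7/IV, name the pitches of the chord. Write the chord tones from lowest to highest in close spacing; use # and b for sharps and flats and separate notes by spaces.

V7/IV is a secondary dominant — the dominant seventh of IV. IV in C# major is F#, so the applied chord's root is C#, a perfect fifth above.
Building a dominant seventh chord on C# gives C#-E#-G#-B.

C# E# G# B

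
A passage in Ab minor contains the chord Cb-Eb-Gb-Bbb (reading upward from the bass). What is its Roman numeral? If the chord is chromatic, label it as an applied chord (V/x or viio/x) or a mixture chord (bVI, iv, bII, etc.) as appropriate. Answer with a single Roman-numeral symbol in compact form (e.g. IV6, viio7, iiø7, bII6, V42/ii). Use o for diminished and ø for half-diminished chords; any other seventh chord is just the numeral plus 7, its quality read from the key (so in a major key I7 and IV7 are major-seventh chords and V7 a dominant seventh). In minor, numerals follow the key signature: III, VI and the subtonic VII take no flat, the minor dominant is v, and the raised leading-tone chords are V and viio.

V7/VI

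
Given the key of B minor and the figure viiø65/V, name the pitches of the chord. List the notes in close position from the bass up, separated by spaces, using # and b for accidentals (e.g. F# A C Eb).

G# B D# E#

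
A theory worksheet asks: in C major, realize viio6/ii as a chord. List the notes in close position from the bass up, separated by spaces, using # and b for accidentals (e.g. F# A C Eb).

E G C#

viio6/ii is a secondary leading-tone chord. The target ii is D in C major; the applied chord is rooted a semitone below, on C#.
Building a diminished triad on C# gives C#-E-G.
With the 6 figure the chord is in first inversion; from the bass E upward in close position it reads E-G-C#.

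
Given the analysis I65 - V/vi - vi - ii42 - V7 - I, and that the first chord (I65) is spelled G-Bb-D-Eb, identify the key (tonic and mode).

Eb major

The anchor chord is a major seventh chord on Eb, labeled I65.
If Eb is scale degree 1 and the mode makes that degree carry a major seventh chord, the tonic is Eb and the mode is major.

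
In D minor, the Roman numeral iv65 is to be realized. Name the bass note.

iv in D minor has root G; the chord is G-Bb-D-F.
The figure 65 means first inversion — the third is in the bass.

Bb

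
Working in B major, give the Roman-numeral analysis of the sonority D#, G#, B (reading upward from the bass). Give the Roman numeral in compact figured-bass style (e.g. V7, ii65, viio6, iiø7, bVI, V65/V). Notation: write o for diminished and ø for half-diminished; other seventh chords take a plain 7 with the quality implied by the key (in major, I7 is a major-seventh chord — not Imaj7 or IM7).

vi64

The pitches G#-B-D# form a minor triad rooted on G#.
In B major, G# is the submediant; the diatonic minor triad there is vi.
With D# in the bass the chord is in second inversion, so the figured bass is 64.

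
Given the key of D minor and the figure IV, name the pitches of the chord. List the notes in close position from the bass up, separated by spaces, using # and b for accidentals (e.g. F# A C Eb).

G B D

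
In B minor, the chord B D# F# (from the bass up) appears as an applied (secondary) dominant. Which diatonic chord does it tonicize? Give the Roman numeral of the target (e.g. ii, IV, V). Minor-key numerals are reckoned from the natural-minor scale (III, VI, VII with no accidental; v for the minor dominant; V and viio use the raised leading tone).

The chord is a major triad on B.
A dominant resolves down a perfect fifth: B → E. In B minor, E is scale degree 4, i.e. iv.

iv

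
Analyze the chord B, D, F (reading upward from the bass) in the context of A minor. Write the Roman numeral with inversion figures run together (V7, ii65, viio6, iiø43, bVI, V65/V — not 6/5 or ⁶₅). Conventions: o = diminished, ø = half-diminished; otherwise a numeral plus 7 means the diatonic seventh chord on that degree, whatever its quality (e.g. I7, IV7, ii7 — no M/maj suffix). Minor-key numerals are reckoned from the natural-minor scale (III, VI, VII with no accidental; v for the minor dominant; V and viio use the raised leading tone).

iio

Stacked in thirds the chord is B-D-F: a diminished triad on B.
In A minor, B is the supertonic; the diatonic diminished triad there is iio.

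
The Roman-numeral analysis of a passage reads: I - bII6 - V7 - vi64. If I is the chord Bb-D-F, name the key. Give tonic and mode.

The chord Bb is a major triad rooted on Bb; its label is I.
If Bb is scale degree 1 and the mode makes that degree carry a major triad, the tonic is Bb and the mode is major.

Bb major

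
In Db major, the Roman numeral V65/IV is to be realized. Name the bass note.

The applied chord V65/IV is rooted on Db: Db-F-Ab-Cb.
The figure 65 means first inversion — the third is in the bass.

F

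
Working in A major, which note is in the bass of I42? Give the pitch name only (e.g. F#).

I in A major has root A; the chord is A-C#-E-G#.
The figure 42 means third inversion — the seventh is in the bass.

G#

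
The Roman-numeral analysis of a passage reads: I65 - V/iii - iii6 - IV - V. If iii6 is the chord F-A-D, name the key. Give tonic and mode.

Bb major

The chord Dm/F is a minor triad rooted on D; its label is iii6.
Counting down 2 scale steps from D places the tonic on Bb; a minor triad on degree 3 is diatonic only in major.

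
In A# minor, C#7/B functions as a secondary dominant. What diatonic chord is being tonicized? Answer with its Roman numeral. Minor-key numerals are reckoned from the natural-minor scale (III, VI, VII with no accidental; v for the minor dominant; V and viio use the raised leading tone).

VI

The chord is a dominant seventh chord on C#.
A dominant resolves down a perfect fifth: C# → F#. In A# minor, F# is scale degree 6, i.e. VI.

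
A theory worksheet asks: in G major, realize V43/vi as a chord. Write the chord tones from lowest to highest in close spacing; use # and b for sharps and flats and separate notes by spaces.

V43/vi is a secondary dominant — the dominant seventh of vi. vi in G major is E, so the applied chord's root is B, a perfect fifth above.
Building a dominant seventh chord on B gives B-D#-F#-A.
The figured bass 43 indicates second inversion, placing the fifth (F#) in the bass: F#-A-B-D#.

F# A B D#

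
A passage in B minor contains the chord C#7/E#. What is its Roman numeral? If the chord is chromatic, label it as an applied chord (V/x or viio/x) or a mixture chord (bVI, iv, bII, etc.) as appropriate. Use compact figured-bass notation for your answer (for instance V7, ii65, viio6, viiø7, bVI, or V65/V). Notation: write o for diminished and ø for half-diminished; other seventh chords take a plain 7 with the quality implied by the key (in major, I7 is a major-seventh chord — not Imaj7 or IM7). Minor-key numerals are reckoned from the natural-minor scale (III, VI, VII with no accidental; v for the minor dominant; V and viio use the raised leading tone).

The pitches C#-E#-G#-B form a dominant seventh chord rooted on C#.
C# is not a diatonic chord root with this quality in B minor, but it lies a perfect fifth above F# (V), so the chord functions as an applied dominant of V.
With E# in the bass the chord is in first inversion, so the figured bass is 65.

V65/V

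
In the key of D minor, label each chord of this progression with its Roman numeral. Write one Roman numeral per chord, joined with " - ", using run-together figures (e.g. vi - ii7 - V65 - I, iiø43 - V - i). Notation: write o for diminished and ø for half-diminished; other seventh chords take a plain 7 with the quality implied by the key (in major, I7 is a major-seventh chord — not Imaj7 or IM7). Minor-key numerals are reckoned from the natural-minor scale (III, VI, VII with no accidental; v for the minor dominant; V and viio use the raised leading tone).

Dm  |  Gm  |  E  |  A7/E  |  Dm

Dm has root D, degree 1 in D minor, so i.
Gm has root G, degree 4 in D minor, so iv.
E is the secondary dominant of V (major triad on E): V/V.
A7/E: root A is the dominant; dominant seventh chord there is V43.
Dm: root D is the tonic; minor triad there is i.

i - iv - V/V - V43 - i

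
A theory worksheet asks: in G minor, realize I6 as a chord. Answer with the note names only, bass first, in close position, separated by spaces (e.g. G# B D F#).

B D G

I6 is the major tonic (Picardy third), borrowed from the parallel major. In G minor that root is G.
So the chord is G-B-D.
With the 6 figure the chord is in first inversion; from the bass B upward in close position it reads B-D-G.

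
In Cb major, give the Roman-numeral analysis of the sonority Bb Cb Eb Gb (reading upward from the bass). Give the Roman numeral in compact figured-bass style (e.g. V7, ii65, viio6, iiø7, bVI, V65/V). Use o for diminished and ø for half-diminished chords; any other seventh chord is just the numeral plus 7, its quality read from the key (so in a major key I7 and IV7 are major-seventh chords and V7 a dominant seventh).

Stacked in thirds the chord is Cb-Eb-Gb-Bb: a major seventh chord on Cb.
In Cb major, Cb is the tonic; the diatonic major seventh chord there is I7.
With Bb in the bass the chord is in third inversion, so the figured bass is 42.

I42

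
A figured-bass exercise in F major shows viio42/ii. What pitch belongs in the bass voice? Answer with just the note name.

Eb

The applied chord viio42/ii is rooted on F#: F#-A-C-Eb.
The figure 42 means third inversion — the seventh is in the bass.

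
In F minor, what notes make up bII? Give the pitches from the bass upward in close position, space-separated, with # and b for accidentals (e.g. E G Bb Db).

Scale degree 2 in F minor is G; lowering it a half step gives Gb. bII is the Neapolitan chord — a major triad on the lowered second degree.
So the chord is Gb-Bb-Db.

Gb Bb Db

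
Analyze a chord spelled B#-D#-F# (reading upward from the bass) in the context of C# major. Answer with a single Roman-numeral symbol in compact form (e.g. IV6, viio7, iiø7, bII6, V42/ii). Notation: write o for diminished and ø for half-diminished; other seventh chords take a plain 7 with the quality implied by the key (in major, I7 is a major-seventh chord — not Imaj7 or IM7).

viio

Stacked in thirds the chord is B#-D#-F#: a diminished triad on B#.
B# is scale degree 7 in C# major, and a diminished triad on that degree is written viio.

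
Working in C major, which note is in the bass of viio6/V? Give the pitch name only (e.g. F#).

The applied chord viio6/V is rooted on F#: F#-A-C.
The figure 6 means first inversion — the third is in the bass.

A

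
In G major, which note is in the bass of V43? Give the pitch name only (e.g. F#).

A

V in G major has root D; the chord is D-F#-A-C.
The figure 43 means second inversion — the fifth is in the bass.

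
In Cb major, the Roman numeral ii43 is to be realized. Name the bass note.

ii in Cb major has root Db; the chord is Db-Fb-Ab-Cb.
The figure 43 means second inversion — the fifth is in the bass.

Ab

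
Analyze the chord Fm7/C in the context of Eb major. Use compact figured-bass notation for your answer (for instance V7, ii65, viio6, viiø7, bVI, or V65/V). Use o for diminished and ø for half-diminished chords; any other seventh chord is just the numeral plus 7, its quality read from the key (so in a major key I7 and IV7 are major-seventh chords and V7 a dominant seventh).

ii43

Stacked in thirds the chord is F-Ab-C-Eb: a minor seventh chord on F.
In Eb major, F is the supertonic; the diatonic minor seventh chord there is ii7.
With C in the bass the chord is in second inversion, so the figured bass is 43.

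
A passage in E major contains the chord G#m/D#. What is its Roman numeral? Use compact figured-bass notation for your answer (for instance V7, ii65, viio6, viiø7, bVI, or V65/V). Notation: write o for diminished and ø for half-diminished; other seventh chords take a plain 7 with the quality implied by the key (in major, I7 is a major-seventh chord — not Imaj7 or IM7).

The pitches G#-B-D# form a minor triad rooted on G#.
In E major, G# is the mediant; the diatonic minor triad there is iii.
With D# in the bass the chord is in second inversion, so the figured bass is 64.

iii64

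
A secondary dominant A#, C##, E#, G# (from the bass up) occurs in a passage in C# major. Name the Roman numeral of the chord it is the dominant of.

The chord is a dominant seventh chord on A#.
A dominant resolves down a perfect fifth: A# → D#. In C# major, D# is scale degree 2, i.e. ii.

ii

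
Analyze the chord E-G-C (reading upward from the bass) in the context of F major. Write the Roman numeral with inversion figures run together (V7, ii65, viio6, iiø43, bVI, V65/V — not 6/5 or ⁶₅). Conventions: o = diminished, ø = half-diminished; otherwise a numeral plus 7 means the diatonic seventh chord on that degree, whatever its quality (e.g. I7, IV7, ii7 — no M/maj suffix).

The pitches C-E-G form a major triad rooted on C.
In F major, C is the dominant; the diatonic major triad there is V.
With E in the bass the chord is in first inversion, so the figured bass is 6.

V6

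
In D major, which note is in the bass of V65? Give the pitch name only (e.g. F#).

V in D major has root A; the chord is A-C#-E-G.
The figure 65 means first inversion — the third is in the bass.

C#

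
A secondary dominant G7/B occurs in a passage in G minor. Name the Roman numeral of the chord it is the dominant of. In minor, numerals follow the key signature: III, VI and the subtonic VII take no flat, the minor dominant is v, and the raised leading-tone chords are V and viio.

The chord is a dominant seventh chord on G.
A dominant resolves down a perfect fifth: G → C. In G minor, C is scale degree 4, i.e. iv.

iv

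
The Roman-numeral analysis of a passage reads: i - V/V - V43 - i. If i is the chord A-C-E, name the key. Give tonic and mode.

A minor

i is given as A-C-E — a minor triad with root A.
If A is scale degree 1 and the mode makes that degree carry a minor triad, the tonic is A and the mode is minor.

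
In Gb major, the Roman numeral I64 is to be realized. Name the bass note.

I in Gb major has root Gb; the chord is Gb-Bb-Db.
The figure 64 means second inversion — the fifth is in the bass.

Db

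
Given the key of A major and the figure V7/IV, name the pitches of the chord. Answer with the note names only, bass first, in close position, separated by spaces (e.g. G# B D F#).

A C# E G

V7/IV is a secondary dominant — the dominant seventh of IV. IV in A major is D, so the applied chord's root is A, a perfect fifth above.
Building a dominant seventh chord on A gives A-C#-E-G.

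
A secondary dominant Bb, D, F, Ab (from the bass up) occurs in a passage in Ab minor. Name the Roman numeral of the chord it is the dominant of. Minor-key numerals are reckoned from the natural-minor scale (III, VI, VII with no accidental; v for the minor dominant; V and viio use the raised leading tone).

V

The chord is a dominant seventh chord on Bb.
A dominant resolves down a perfect fifth: Bb → Eb. In Ab minor, Eb is scale degree 5, i.e. V.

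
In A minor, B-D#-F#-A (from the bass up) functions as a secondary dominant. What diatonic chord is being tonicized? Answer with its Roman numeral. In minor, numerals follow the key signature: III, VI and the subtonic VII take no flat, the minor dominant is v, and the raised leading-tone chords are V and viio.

V

The chord is a dominant seventh chord on B.
A dominant resolves down a perfect fifth: B → E. In A minor, E is scale degree 5, i.e. V.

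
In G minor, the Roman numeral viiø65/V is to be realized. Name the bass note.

The applied chord viiø65/V is rooted on C#: C#-E-G-B.
The figure 65 means first inversion — the third is in the bass.

E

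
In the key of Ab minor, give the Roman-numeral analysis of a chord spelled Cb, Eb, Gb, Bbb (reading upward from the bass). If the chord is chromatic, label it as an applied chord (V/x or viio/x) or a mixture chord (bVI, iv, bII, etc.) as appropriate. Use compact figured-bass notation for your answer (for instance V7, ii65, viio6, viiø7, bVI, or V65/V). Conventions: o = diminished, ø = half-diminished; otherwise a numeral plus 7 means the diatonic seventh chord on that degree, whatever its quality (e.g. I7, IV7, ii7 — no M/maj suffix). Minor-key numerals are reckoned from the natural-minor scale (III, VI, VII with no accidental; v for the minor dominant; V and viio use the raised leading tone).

V7/VI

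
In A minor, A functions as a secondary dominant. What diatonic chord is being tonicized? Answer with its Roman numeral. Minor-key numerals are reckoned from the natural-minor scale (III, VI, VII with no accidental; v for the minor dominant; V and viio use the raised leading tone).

iv

The chord is a major triad on A.
A dominant resolves down a perfect fifth: A → D. In A minor, D is scale degree 4, i.e. iv.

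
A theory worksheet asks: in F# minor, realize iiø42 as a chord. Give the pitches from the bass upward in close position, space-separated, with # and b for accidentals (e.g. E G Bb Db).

F# G# B D

In F# minor, the supertonic is G#, and the diatonic chord built there is a half-diminished seventh chord.
Stacking thirds from G# gives G#-B-D-F#.
With the 42 figure the chord is in third inversion; from the bass F# upward in close position it reads F#-G#-B-D.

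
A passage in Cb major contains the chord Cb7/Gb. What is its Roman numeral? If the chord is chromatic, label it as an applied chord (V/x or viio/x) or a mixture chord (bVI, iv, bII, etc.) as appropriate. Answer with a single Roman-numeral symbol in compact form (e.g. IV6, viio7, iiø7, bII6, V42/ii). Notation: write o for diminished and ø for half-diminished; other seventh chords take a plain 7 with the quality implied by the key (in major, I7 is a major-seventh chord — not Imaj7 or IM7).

The pitches Cb-Eb-Gb-Bbb form a dominant seventh chord rooted on Cb.
Cb is not a diatonic chord root with this quality in Cb major, but it lies a perfect fifth above Fb (IV), so the chord functions as an applied dominant of IV.
With Gb in the bass the chord is in second inversion, so the figured bass is 43.

V43/IV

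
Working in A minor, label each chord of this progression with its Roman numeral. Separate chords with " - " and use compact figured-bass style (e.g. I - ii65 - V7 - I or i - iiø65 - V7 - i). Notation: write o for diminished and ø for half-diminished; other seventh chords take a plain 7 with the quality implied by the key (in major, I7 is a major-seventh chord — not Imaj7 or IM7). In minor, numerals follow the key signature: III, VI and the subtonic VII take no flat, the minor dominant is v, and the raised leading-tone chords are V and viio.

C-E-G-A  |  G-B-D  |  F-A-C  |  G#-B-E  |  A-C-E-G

i65 - VII - VI - V6 - i7

C-E-G-A: minor seventh chord on A = scale degree 1 → i65.
G-B-D: root G is the subtonic; major triad there is VII.
F-A-C: major triad on F = scale degree 6 → VI.
G#-B-E has root E, degree 5 in A minor, so V6.
A-C-E-G: root A is the tonic; minor seventh chord there is i7.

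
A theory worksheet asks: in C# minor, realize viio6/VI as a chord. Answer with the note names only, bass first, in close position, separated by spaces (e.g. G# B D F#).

B D G#

viio6/VI is a secondary leading-tone chord. The target VI is A in C# minor; the applied chord is rooted a semitone below, on G#.
Building a diminished triad on G# gives G#-B-D.
The figured bass 6 indicates first inversion, placing the third (B) in the bass: B-D-G#.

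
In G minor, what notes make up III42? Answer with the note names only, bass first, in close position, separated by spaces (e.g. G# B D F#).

In G minor, the mediant is Bb, and the diatonic chord built there is a major seventh chord.
That chord is spelled Bb-D-F-A.
With the 42 figure the chord is in third inversion; from the bass A upward in close position it reads A-Bb-D-F.

A Bb D F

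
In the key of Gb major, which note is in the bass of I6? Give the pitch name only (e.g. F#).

I in Gb major has root Gb; the chord is Gb-Bb-Db.
The figure 6 means first inversion — the third is in the bass.

Bb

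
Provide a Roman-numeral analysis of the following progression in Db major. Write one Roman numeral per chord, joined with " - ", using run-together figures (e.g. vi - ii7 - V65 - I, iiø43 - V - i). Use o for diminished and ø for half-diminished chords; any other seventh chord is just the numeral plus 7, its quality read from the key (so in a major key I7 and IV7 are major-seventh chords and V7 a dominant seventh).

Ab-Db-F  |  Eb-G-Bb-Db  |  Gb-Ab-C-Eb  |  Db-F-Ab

I64 - V7/V - V42 - I

Ab-Db-F: root Db is the tonic; major triad there is I64.
Eb-G-Bb-Db is the secondary dominant of V (dominant seventh chord on Eb): V7/V.
Gb-Ab-C-Eb: root Ab is the dominant; dominant seventh chord there is V42.
Db-F-Ab: root Db is the tonic; major triad there is I.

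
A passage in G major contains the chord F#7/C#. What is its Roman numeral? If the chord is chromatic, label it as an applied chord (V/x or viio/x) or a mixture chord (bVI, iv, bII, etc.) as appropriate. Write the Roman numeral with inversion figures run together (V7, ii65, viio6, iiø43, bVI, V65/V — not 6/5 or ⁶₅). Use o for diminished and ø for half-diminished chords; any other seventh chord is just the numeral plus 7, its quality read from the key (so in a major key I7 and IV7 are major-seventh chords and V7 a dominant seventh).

Stacked in thirds the chord is F#-A#-C#-E: a dominant seventh chord on F#.
F# is not a diatonic chord root with this quality in G major, but it lies a perfect fifth above B (iii), so the chord functions as an applied dominant of iii.
With C# in the bass the chord is in second inversion, so the figured bass is 43.

V43/iii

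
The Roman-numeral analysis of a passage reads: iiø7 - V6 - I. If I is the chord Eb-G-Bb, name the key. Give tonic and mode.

Eb major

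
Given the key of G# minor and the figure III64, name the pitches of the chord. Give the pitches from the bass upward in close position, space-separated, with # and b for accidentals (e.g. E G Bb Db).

In G# minor, scale degree 3 is B, and the diatonic chord built there is a major triad.
That chord is spelled B-D#-F#.
With the 64 figure the chord is in second inversion; from the bass F# upward in close position it reads F#-B-D#.

F# B D#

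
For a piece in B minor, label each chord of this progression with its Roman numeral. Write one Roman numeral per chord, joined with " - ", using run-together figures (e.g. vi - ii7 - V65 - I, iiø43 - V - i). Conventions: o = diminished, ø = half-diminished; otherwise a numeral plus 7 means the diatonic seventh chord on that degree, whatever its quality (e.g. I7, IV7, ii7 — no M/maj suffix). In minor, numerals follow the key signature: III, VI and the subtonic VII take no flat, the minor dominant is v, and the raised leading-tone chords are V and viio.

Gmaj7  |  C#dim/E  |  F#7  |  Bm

Gmaj7: root G is the submediant; major seventh chord there is VI7.
C#dim/E: root C# is the supertonic; diminished triad there is iio6.
F#7: root F# is the dominant; dominant seventh chord there is V7.
Bm has root B, degree 1 in B minor, so i.

VI7 - iio6 - V7 - i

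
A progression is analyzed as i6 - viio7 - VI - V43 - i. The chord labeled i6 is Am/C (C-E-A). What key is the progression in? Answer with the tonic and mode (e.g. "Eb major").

i6 is given as C-E-A — a minor triad with root A.
If A is scale degree 1 and the mode makes that degree carry a minor triad, the tonic is A and the mode is minor.

A minor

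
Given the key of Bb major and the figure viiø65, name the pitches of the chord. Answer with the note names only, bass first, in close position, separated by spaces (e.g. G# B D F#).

C Eb G A

The numeral's case and figure indicate a half-diminished seventh chord. In Bb major its root, the leading tone, is A.
That chord is spelled A-C-Eb-G.
With the 65 figure the chord is in first inversion; from the bass C upward in close position it reads C-Eb-G-A.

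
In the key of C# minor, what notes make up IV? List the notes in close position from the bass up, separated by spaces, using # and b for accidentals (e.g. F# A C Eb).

F# A# C#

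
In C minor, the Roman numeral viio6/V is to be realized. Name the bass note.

A

The applied chord viio6/V is rooted on F#: F#-A-C.
The figure 6 means first inversion — the third is in the bass.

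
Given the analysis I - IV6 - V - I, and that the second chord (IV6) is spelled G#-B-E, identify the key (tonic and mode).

B major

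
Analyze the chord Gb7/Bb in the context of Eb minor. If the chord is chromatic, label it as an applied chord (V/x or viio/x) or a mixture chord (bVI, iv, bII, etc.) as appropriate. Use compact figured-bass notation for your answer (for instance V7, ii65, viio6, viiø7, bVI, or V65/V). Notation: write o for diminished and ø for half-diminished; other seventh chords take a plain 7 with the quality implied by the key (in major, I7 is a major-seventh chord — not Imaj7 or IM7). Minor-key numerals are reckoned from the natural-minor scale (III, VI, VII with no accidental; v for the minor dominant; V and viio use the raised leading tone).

The pitches Gb-Bb-Db-Fb form a dominant seventh chord rooted on Gb.
Gb is not a diatonic chord root with this quality in Eb minor, but it lies a perfect fifth above Cb (VI), so the chord functions as an applied dominant of VI.
With Bb in the bass the chord is in first inversion, so the figured bass is 65.

V65/VI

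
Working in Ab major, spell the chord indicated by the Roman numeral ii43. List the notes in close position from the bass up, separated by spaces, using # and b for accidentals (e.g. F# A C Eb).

F Ab Bb Db

The numeral's case and figure indicate a minor seventh chord. In Ab major its root, the supertonic, is Bb.
That chord is spelled Bb-Db-F-Ab.
With the 43 figure the chord is in second inversion; from the bass F upward in close position it reads F-Ab-Bb-Db.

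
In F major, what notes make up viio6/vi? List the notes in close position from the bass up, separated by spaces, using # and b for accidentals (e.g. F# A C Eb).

E G C#

The slash marks an applied leading-tone chord: viio of vi. In F major, vi is D, so the leading tone to it is C#, a half step below.
Building a diminished triad on C# gives C#-E-G.
With the 6 figure the chord is in first inversion; from the bass E upward in close position it reads E-G-C#.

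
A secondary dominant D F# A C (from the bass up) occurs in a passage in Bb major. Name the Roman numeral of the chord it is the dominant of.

The chord is a dominant seventh chord on D.
A dominant resolves down a perfect fifth: D → G. In Bb major, G is scale degree 6, i.e. vi.

vi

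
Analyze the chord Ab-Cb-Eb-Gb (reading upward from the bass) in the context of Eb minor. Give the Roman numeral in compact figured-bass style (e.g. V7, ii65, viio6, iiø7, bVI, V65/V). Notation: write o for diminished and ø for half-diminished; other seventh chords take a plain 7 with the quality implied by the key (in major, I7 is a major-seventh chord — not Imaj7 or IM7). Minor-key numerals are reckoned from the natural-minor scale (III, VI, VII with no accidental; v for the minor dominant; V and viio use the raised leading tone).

iv7

The pitches Ab-Cb-Eb-Gb form a minor seventh chord rooted on Ab.
Ab is scale degree 4 in Eb minor, and a minor seventh chord on that degree is written iv7.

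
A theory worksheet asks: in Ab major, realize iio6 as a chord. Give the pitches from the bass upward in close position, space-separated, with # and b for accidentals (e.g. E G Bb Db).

Db Fb Bb

Scale degree 2 in Ab major is Bb; here the chord built on it is altered to a diminished triad. iio6 is the diminished supertonic triad, borrowed from the parallel minor.
So the chord is Bb-Db-Fb, a diminished triad.
The figured bass 6 indicates first inversion, placing the third (Db) in the bass: Db-Fb-Bb.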